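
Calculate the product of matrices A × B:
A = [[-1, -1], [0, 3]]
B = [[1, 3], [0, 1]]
[[-1, -4], [0, 3]]

Matrix multiplication:
C[0][0] = -1×1 + -1×0 = -1
C[0][1] = -1×3 + -1×1 = -4
C[1][0] = 0×1 + 3×0 = 0
C[1][1] = 0×3 + 3×1 = 3
Result: [[-1, -4], [0, 3]]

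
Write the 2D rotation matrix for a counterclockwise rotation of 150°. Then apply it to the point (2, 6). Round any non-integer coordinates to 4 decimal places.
R = [[-√3/2, -1/2], [1/2, -√3/2]]; R·(2, 6) = (-4.7321, -4.1962)

Rotation matrix formula: R(θ) = [[cos θ, -sin θ], [sin θ, cos θ]]
For θ = 150°:
cos(150°) = -√3/2
sin(150°) = 1/2
R = [[-√3/2, -1/2], [1/2, -√3/2]]
Apply to (2, 6): [-√3/2·2 + (-1/2)·6, 1/2·2 + -√3/2·6] = (-4.7321, -4.1962)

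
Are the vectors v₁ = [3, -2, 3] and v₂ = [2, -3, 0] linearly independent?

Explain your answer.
Yes, linearly independent

Two vectors are linearly dependent iff one is a scalar multiple of the other.
No single scalar k satisfies v₂ = k·v₁ (the ratios of corresponding entries disagree), so v₁ and v₂ are linearly independent.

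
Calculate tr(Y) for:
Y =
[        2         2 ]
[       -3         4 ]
tr(Y) = 2 + 4 = 6

The trace of a square matrix is the sum of its diagonal entries.
Diagonal entries of Y: Y[0][0] = 2, Y[1][1] = 4.
tr(Y) = 2 + 4 = 6.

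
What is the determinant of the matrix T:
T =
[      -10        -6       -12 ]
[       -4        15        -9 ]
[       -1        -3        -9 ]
det(T) = 1458

Expand along row 0 (cofactor expansion): det(T) = a*(e*i - f*h) - b*(d*i - f*g) + c*(d*h - e*g), where the 3×3 is [[a, b, c], [d, e, f], [g, h, i]].
Minor M_00 = (15)*(-9) - (-9)*(-3) = -135 - 27 = -162.
Minor M_01 = (-4)*(-9) - (-9)*(-1) = 36 - 9 = 27.
Minor M_02 = (-4)*(-3) - (15)*(-1) = 12 + 15 = 27.
det(T) = (-10)*(-162) - (-6)*(27) + (-12)*(27) = 1620 + 162 - 324 = 1458.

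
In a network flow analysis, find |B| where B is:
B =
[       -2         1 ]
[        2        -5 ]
det(B) = 8

For a 2×2 matrix [[a, b], [c, d]], det = a*d - b*c.
det(B) = (-2)*(-5) - (1)*(2) = 10 - 2 = 8.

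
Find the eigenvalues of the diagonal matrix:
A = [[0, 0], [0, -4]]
λ₁ = 0, λ₂ = -4

The characteristic polynomial of A is det(A - λI) = (0 - λ)(-4 - λ) = 0.
The roots are λ = 0 and λ = -4, so the eigenvalues are the diagonal entries.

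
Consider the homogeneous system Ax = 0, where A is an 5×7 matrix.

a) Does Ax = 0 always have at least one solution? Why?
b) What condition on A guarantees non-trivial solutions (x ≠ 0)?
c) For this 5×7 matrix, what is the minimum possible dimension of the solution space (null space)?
a) Yes, x = 0 is always a solution. b) When A has linearly dependent columns (rank < n). c) Minimum nullity = 2.

a) x = 0 satisfies A·0 = 0, so the zero vector is always a solution.
b) Non-trivial solutions exist iff the columns of A are linearly dependent, equivalently rank(A) < n (the number of columns).
c) By rank-nullity, rank(A) + nullity(A) = n = 7. Since A has only 5 rows, rank(A) ≤ 5, so nullity(A) ≥ 7 - 5 = 2.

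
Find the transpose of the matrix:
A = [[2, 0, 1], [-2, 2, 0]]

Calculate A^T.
[[2, -2], [0, 2], [1, 0]]

The transpose sends entry (i,j) to (j,i); rows become columns.
Row 0 of A: [2, 0, 1] -> column 0 of A^T.
Row 1 of A: [-2, 2, 0] -> column 1 of A^T.
A^T = [[2, -2], [0, 2], [1, 0]]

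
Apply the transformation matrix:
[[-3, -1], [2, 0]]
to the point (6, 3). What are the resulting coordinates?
(-21, 12)

Matrix multiplication:
[[-3, -1], [2, 0]] × [6, 3]ᵀ
= [-3×6 + -1×3, 2×6 + 0×3]ᵀ
= [-21.0000, 12.0000]ᵀ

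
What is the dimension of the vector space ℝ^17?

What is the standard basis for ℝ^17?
Dimension = 17; standard basis = {e_1, e_2, e_3, …, e_17}

ℝ^17 is the space of 17-tuples of real numbers; its dimension is 17.
The standard basis consists of 17 vectors: e_1, e_2, e_3, …, e_17, where e_i is the vector with 1 in position i and 0 elsewhere.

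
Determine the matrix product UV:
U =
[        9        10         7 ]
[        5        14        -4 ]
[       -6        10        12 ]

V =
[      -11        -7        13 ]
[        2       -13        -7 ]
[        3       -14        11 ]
UV =
[      -58      -291       124 ]
[      -39      -161       -77 ]
[      122      -256       -16 ]

Matrix multiplication: (UV)[i][j] = sum over k of U[i][k] * V[k][j].
  (UV)[0][0] = (9)*(-11) + (10)*(2) + (7)*(3) = -58
  (UV)[0][1] = (9)*(-7) + (10)*(-13) + (7)*(-14) = -291
  (UV)[0][2] = (9)*(13) + (10)*(-7) + (7)*(11) = 124
  (UV)[1][0] = (5)*(-11) + (14)*(2) + (-4)*(3) = -39
  (UV)[1][1] = (5)*(-7) + (14)*(-13) + (-4)*(-14) = -161
  (UV)[1][2] = (5)*(13) + (14)*(-7) + (-4)*(11) = -77
  (UV)[2][0] = (-6)*(-11) + (10)*(2) + (12)*(3) = 122
  (UV)[2][1] = (-6)*(-7) + (10)*(-13) + (12)*(-14) = -256
  (UV)[2][2] = (-6)*(13) + (10)*(-7) + (12)*(11) = -16
UV =
[      -58      -291       124 ]
[      -39      -161       -77 ]
[      122      -256       -16 ]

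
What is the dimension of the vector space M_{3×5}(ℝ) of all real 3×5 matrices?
Dimension = 15

A real 3×5 matrix is determined by its 3·5 = 15 independent entries.
A standard basis is {E_ij : 1 ≤ i ≤ 3, 1 ≤ j ≤ 5}, where E_ij has a 1 in position (i, j) and 0 elsewhere — there are 15 such matrices, and they are linearly independent and span M_{3×5}(ℝ).
Therefore dim(M_{3×5}(ℝ)) = 15.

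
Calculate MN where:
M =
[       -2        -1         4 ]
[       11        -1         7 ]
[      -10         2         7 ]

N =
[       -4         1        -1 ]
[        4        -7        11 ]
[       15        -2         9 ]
MN =
[       64        -3        27 ]
[       57         4        41 ]
[      153       -38        95 ]

Matrix multiplication: (MN)[i][j] = sum over k of M[i][k] * N[k][j].
  (MN)[0][0] = (-2)*(-4) + (-1)*(4) + (4)*(15) = 64
  (MN)[0][1] = (-2)*(1) + (-1)*(-7) + (4)*(-2) = -3
  (MN)[0][2] = (-2)*(-1) + (-1)*(11) + (4)*(9) = 27
  (MN)[1][0] = (11)*(-4) + (-1)*(4) + (7)*(15) = 57
  (MN)[1][1] = (11)*(1) + (-1)*(-7) + (7)*(-2) = 4
  (MN)[1][2] = (11)*(-1) + (-1)*(11) + (7)*(9) = 41
  (MN)[2][0] = (-10)*(-4) + (2)*(4) + (7)*(15) = 153
  (MN)[2][1] = (-10)*(1) + (2)*(-7) + (7)*(-2) = -38
  (MN)[2][2] = (-10)*(-1) + (2)*(11) + (7)*(9) = 95
MN =
[       64        -3        27 ]
[       57         4        41 ]
[      153       -38        95 ]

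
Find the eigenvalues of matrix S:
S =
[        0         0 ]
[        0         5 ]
λ = 0, 5

Solve det(S - λI) = 0. For a 2×2 matrix the characteristic equation is λ² - (trace)λ + det = 0.
trace(S) = a + d = 0 + 5 = 5.
det(S) = a*d - b*c = (0)*(5) - (0)*(0) = 0 - 0 = 0.
Characteristic equation: λ² - (5)λ + (0) = 0.
Discriminant = (5)² - 4*(0) = 25 - 0 = 25.
λ = (5 ± √25) / 2 = (5 ± 5) / 2 = 0, 5.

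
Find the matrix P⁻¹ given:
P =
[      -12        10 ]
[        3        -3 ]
det(P) = 6
P⁻¹ =
[     -1/2      -5/3 ]
[     -1/2        -2 ]

For a 2×2 matrix P = [[a, b], [c, d]] with det(P) ≠ 0, P⁻¹ = (1/det(P)) * [[d, -b], [-c, a]].
det(P) = (-12)*(-3) - (10)*(3) = 36 - 30 = 6.
P⁻¹ = (1/6) * [[-3, -10], [-3, -12]].
Dividing each entry by 6 and reducing:
P⁻¹ =
[     -1/2      -5/3 ]
[     -1/2        -2 ]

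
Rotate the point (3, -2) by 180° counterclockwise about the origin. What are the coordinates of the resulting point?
(-3, 2)

Rotation matrix R(θ) = [[cos θ, -sin θ], [sin θ, cos θ]]; for θ = 180°:
R = [[-1, 0], [0, -1]]
Result: R × [3, -2]ᵀ = [-1·3 + (0)·-2, 0·3 + (-1)·-2]ᵀ = (-3, 2)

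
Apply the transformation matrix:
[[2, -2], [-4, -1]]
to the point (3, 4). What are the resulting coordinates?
(-2, -16)

Matrix multiplication:
[[2, -2], [-4, -1]] × [3, 4]ᵀ
= [2×3 + -2×4, -4×3 + -1×4]ᵀ
= [-2.0000, -16.0000]ᵀ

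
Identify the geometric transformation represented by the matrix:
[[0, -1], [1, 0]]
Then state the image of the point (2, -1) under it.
rotation by 90° counterclockwise; image of (2, -1) is (1, 2)

This matches the form [[cos θ, -sin θ], [sin θ, cos θ]] of a rotation matrix; reading off cos θ and sin θ gives the angle.
The matrix [[0, -1], [1, 0]] represents: rotation by 90° counterclockwise.
Applying it to (2, -1): [0·2 + -1·-1, 1·2 + 0·-1] = (1, 2).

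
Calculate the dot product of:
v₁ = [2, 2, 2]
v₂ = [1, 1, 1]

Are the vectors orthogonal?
6, No

The dot product is the sum of products of corresponding components.
v₁·v₂ = (2)*(1) + (2)*(1) + (2)*(1) = 2 + 2 + 2 = 6.
Two vectors are orthogonal iff their dot product is 0; here the dot product is 6, so the vectors are not orthogonal.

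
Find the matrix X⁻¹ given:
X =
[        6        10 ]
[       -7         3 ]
det(X) = 88
X⁻¹ =
[     3/88     -5/44 ]
[     7/88      3/44 ]

For a 2×2 matrix X = [[a, b], [c, d]] with det(X) ≠ 0, X⁻¹ = (1/det(X)) * [[d, -b], [-c, a]].
det(X) = (6)*(3) - (10)*(-7) = 18 + 70 = 88.
X⁻¹ = (1/88) * [[3, -10], [7, 6]].
Dividing each entry by 88 and reducing:
X⁻¹ =
[     3/88     -5/44 ]
[     7/88      3/44 ]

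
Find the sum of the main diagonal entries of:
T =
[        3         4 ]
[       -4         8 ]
tr(T) = 3 + 8 = 11

The trace of a square matrix is the sum of its diagonal entries.
Diagonal entries of T: T[0][0] = 3, T[1][1] = 8.
tr(T) = 3 + 8 = 11.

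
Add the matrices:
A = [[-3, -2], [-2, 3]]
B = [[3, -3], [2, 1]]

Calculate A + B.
[[0, -5], [0, 4]]

Add corresponding elements:
(-3)+(3)=0
(-2)+(-3)=-5
(-2)+(2)=0
(3)+(1)=4
A + B = [[0, -5], [0, 4]]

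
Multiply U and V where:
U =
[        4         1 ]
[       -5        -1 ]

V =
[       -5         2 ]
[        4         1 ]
UV =
[      -16         9 ]
[       21       -11 ]

Matrix multiplication: (UV)[i][j] = sum over k of U[i][k] * V[k][j].
  (UV)[0][0] = (4)*(-5) + (1)*(4) = -16
  (UV)[0][1] = (4)*(2) + (1)*(1) = 9
  (UV)[1][0] = (-5)*(-5) + (-1)*(4) = 21
  (UV)[1][1] = (-5)*(2) + (-1)*(1) = -11
UV =
[      -16         9 ]
[       21       -11 ]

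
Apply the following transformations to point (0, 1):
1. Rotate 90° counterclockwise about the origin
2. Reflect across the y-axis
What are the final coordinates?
(1, 0)

Step 1: Rotate 90° → (-1, 0)
Step 2: Reflect across the y-axis → (1, 0)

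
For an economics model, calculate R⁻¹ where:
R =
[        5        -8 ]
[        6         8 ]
det(R) = 88
R⁻¹ =
[     1/11      1/11 ]
[    -3/44      5/88 ]

For a 2×2 matrix R = [[a, b], [c, d]] with det(R) ≠ 0, R⁻¹ = (1/det(R)) * [[d, -b], [-c, a]].
det(R) = (5)*(8) - (-8)*(6) = 40 + 48 = 88.
R⁻¹ = (1/88) * [[8, 8], [-6, 5]].
Dividing each entry by 88 and reducing:
R⁻¹ =
[     1/11      1/11 ]
[    -3/44      5/88 ]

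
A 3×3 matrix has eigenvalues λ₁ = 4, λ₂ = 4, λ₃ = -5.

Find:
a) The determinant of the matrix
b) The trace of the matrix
det = -80, trace = 3

Two standard eigenvalue identities:
- det(A) equals the product of the eigenvalues (counted with multiplicity).
- trace(A) equals the sum of the eigenvalues.
det(A) = (4)*(4)*(-5) = -80.
trace(A) = 4 + 4 - 5 = 3.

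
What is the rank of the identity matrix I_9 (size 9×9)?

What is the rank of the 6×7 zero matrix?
rank(I_9) = 9, rank(0) = 0

The identity I_9 has 9 columns that are the standard basis vectors e_1, …, e_9. These are linearly independent, so all 9 columns are pivots and rank(I_9) = 9.
The 6×7 zero matrix has every entry zero, so every row is the zero row and there are no pivots; rank(0) = 0.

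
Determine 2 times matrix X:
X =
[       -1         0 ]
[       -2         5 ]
2X =
[       -2         0 ]
[       -4        10 ]

Scalar multiplication is elementwise: (2X)[i][j] = 2 * X[i][j].
  (2X)[0][0] = 2 * (-1) = -2
  (2X)[0][1] = 2 * (0) = 0
  (2X)[1][0] = 2 * (-2) = -4
  (2X)[1][1] = 2 * (5) = 10
2X =
[       -2         0 ]
[       -4        10 ]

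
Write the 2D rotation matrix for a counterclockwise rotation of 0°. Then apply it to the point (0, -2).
R = [[1, 0], [0, 1]]; R·(0, -2) = (0, -2)

Rotation matrix formula: R(θ) = [[cos θ, -sin θ], [sin θ, cos θ]]
For θ = 0°:
cos(0°) = 1
sin(0°) = 0
R = [[1, 0], [0, 1]]
Apply to (0, -2): [1·0 + (0)·-2, 0·0 + 1·-2] = (0, -2)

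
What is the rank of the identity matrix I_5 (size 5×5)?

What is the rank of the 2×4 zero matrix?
rank(I_5) = 5, rank(0) = 0

The identity I_5 has 5 columns that are the standard basis vectors e_1, …, e_5. These are linearly independent, so all 5 columns are pivots and rank(I_5) = 5.
The 2×4 zero matrix has every entry zero, so every row is the zero row and there are no pivots; rank(0) = 0.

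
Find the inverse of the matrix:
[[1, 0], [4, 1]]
[[1, 0], [-4, 1]]

For [[a,b],[c,d]], inverse = (1/det)·[[d,-b],[-c,a]]
det = 1·1 - 0·4 = 1
Inverse = (1/1)·[[1, 0], [-4, 1]]
        = [[1, 0], [-4, 1]]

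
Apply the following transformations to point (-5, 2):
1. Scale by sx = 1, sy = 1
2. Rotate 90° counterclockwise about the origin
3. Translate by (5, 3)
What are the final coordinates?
(3, -2)

Step 1: Scale → (-5, 2)
Step 2: Rotate 90° → (-2, -5)
Step 3: Translate → (3, -2)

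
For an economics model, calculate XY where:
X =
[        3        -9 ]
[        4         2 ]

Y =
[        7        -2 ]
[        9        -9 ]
XY =
[      -60        75 ]
[       46       -26 ]

Matrix multiplication: (XY)[i][j] = sum over k of X[i][k] * Y[k][j].
  (XY)[0][0] = (3)*(7) + (-9)*(9) = -60
  (XY)[0][1] = (3)*(-2) + (-9)*(-9) = 75
  (XY)[1][0] = (4)*(7) + (2)*(9) = 46
  (XY)[1][1] = (4)*(-2) + (2)*(-9) = -26
XY =
[      -60        75 ]
[       46       -26 ]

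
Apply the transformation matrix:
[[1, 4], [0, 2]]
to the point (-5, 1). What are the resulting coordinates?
(-1, 2)

Matrix multiplication:
[[1, 4], [0, 2]] × [-5, 1]ᵀ
= [1×-5 + 4×1, 0×-5 + 2×1]ᵀ
= [-1.0000, 2.0000]ᵀ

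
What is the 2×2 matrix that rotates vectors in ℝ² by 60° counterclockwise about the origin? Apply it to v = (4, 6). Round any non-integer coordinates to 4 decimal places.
R = [[1/2, -√3/2], [√3/2, 1/2]]; R·v = (-3.1962, 6.4641)

A counterclockwise rotation by angle θ in ℝ² has matrix R(θ) = [[cos θ, -sin θ], [sin θ, cos θ]].
For θ = 60°: cos θ = 1/2, sin θ = √3/2.
R(60°) = [[1/2, -√3/2], [√3/2, 1/2]].
R·v = [1/2·4 + (-√3/2)·6, √3/2·4 + 1/2·6] = (-3.1962, 6.4641).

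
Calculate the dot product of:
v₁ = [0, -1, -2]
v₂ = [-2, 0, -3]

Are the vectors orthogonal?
6, No

The dot product is the sum of products of corresponding components.
v₁·v₂ = (0)*(-2) + (-1)*(0) + (-2)*(-3) = 0 + 0 + 6 = 6.
Two vectors are orthogonal iff their dot product is 0; here the dot product is 6, so the vectors are not orthogonal.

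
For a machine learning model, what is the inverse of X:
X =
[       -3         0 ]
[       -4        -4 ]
det(X) = 12
X⁻¹ =
[     -1/3         0 ]
[      1/3      -1/4 ]

For a 2×2 matrix X = [[a, b], [c, d]] with det(X) ≠ 0, X⁻¹ = (1/det(X)) * [[d, -b], [-c, a]].
det(X) = (-3)*(-4) - (0)*(-4) = 12 - 0 = 12.
X⁻¹ = (1/12) * [[-4, 0], [4, -3]].
Dividing each entry by 12 and reducing:
X⁻¹ =
[     -1/3         0 ]
[      1/3      -1/4 ]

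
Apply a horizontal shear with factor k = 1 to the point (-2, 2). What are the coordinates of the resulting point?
(0, 2)

Shear matrix for horizontal shear with factor k = 1:
[[1, 1], [0, 1]]
Result: (-2, 2) → (0, 2)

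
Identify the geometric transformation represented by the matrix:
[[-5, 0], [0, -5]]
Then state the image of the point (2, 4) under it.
uniform scaling by factor -5; image of (2, 4) is (-10, -20)

This is a diagonal matrix with equal entries -5, so it scales both axes by the same factor -5.
The matrix [[-5, 0], [0, -5]] represents: uniform scaling by factor -5.
Applying it to (2, 4): [-5·2 + 0·4, 0·2 + -5·4] = (-10, -20).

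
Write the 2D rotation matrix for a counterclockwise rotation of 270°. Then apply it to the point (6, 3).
R = [[0, 1], [-1, 0]]; R·(6, 3) = (3, -6)

Rotation matrix formula: R(θ) = [[cos θ, -sin θ], [sin θ, cos θ]]
For θ = 270°:
cos(270°) = 0
sin(270°) = -1
R = [[0, 1], [-1, 0]]
Apply to (6, 3): [0·6 + (1)·3, -1·6 + 0·3] = (3, -6)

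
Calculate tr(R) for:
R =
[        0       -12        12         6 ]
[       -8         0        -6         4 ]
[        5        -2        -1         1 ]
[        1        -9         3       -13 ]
tr(R) = 0 + 0 - 1 - 13 = -14

The trace of a square matrix is the sum of its diagonal entries.
Diagonal entries of R: R[0][0] = 0, R[1][1] = 0, R[2][2] = -1, R[3][3] = -13.
tr(R) = 0 + 0 - 1 - 13 = -14.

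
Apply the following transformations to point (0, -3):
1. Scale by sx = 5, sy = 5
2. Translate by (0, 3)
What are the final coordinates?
(0, -12)

Step 1: Scale (0, -3) by (sx, sy) = (5, 5) → (0, -15)
Step 2: Translate by (0, 3) → (0, -12)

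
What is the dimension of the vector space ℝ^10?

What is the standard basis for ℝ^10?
Dimension = 10; standard basis = {e_1, e_2, e_3, …, e_10}

ℝ^10 is the space of 10-tuples of real numbers; its dimension is 10.
The standard basis consists of 10 vectors: e_1, e_2, e_3, …, e_10, where e_i is the vector with 1 in position i and 0 elsewhere.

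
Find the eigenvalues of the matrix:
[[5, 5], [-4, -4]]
λ = 0 and λ = 1

Characteristic equation: det(A - λI) = 0
λ² - (trace)λ + (det) = 0
λ² - (1)λ + (0) = 0
λ² - 1λ + 0 = 0
Solving: λ = 0, 1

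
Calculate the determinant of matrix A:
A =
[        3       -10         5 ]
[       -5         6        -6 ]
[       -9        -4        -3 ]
det(A) = -146

Expand along row 0 (cofactor expansion): det(A) = a*(e*i - f*h) - b*(d*i - f*g) + c*(d*h - e*g), where the 3×3 is [[a, b, c], [d, e, f], [g, h, i]].
Minor M_00 = (6)*(-3) - (-6)*(-4) = -18 - 24 = -42.
Minor M_01 = (-5)*(-3) - (-6)*(-9) = 15 - 54 = -39.
Minor M_02 = (-5)*(-4) - (6)*(-9) = 20 + 54 = 74.
det(A) = (3)*(-42) - (-10)*(-39) + (5)*(74) = -126 - 390 + 370 = -146.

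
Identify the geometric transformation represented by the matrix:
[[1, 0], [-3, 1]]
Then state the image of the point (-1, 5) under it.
vertical shear with factor -3; image of (-1, 5) is (-1, 8)

The matrix [[1, 0], [k, 1]] sends (x, y) to (x, -3x + y), leaving the x-coordinate fixed: a vertical shear.
The matrix [[1, 0], [-3, 1]] represents: vertical shear with factor -3.
Applying it to (-1, 5): [1·-1 + 0·5, -3·-1 + 1·5] = (-1, 8).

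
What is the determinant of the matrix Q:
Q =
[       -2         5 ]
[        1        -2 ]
det(Q) = -1

For a 2×2 matrix [[a, b], [c, d]], det = a*d - b*c.
det(Q) = (-2)*(-2) - (5)*(1) = 4 - 5 = -1.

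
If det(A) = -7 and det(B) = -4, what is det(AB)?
28

Use the multiplicative property of determinants: det(AB) = det(A)*det(B).
det(AB) = (-7)*(-4) = 28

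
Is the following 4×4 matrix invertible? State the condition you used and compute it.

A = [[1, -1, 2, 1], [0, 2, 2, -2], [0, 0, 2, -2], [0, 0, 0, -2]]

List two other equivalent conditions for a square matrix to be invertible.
Yes, invertible; det(A) = -8 ≠ 0. Equivalent conditions: rank(A) = 4; Ax = 0 has only the trivial solution; 0 is not an eigenvalue; the columns of A are linearly independent.

To check invertibility, compute det(A).
The given matrix is triangular, so det(A) equals the product of its diagonal entries = -8 ≠ 0.
Since det(A) ≠ 0, A is invertible.
Equivalent conditions for a square matrix A to be invertible:
- rank(A) = 4 (full rank).
- The homogeneous system Ax = 0 has only the trivial solution x = 0.
- 0 is not an eigenvalue of A.
- The columns (equivalently rows) of A are linearly independent.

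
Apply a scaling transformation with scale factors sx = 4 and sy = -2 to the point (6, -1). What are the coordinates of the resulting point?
(24, 2)

Scaling matrix:
[[4, 0], [0, -2]]
Result: (6 × 4, -1 × -2) = (24, 2)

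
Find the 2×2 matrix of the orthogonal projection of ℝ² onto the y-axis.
[[0, 0], [0, 1]]

The orthogonal projection onto the line spanned by a nonzero vector u = (a, b) has matrix P = (u uᵀ) / (uᵀ u) = (1/(a² + b²)) · [[a², ab], [ab, b²]].
Here u = (0, 1), so a² + b² = 0 + 1 = 1.
P = (1/1) · [[0, 0], [0, 1]] = [[0, 0], [0, 1]].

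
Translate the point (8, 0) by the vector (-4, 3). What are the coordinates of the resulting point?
(4, 3)

Translation by (-4, 3):
x' = 8 + -4 = 4
y' = 0 + 3 = 3
Homogeneous matrix: [[1, 0, -4], [0, 1, 3], [0, 0, 1]]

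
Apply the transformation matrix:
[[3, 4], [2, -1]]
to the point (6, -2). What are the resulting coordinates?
(10, 14)

Matrix multiplication:
[[3, 4], [2, -1]] × [6, -2]ᵀ
= [3×6 + 4×-2, 2×6 + -1×-2]ᵀ
= [10.0000, 14.0000]ᵀ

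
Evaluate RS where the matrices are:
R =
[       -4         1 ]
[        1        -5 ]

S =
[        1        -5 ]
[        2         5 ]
RS =
[       -2        25 ]
[       -9       -30 ]

Matrix multiplication: (RS)[i][j] = sum over k of R[i][k] * S[k][j].
  (RS)[0][0] = (-4)*(1) + (1)*(2) = -2
  (RS)[0][1] = (-4)*(-5) + (1)*(5) = 25
  (RS)[1][0] = (1)*(1) + (-5)*(2) = -9
  (RS)[1][1] = (1)*(-5) + (-5)*(5) = -30
RS =
[       -2        25 ]
[       -9       -30 ]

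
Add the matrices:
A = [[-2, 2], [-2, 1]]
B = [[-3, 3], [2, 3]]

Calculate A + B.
[[-5, 5], [0, 4]]

Add corresponding elements:
(-2)+(-3)=-5
(2)+(3)=5
(-2)+(2)=0
(1)+(3)=4
A + B = [[-5, 5], [0, 4]]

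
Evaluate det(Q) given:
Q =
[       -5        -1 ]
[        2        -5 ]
det(Q) = 27

For a 2×2 matrix [[a, b], [c, d]], det = a*d - b*c.
det(Q) = (-5)*(-5) - (-1)*(2) = 25 + 2 = 27.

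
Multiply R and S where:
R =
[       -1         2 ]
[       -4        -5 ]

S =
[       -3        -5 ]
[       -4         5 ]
RS =
[       -5        15 ]
[       32        -5 ]

Matrix multiplication: (RS)[i][j] = sum over k of R[i][k] * S[k][j].
  (RS)[0][0] = (-1)*(-3) + (2)*(-4) = -5
  (RS)[0][1] = (-1)*(-5) + (2)*(5) = 15
  (RS)[1][0] = (-4)*(-3) + (-5)*(-4) = 32
  (RS)[1][1] = (-4)*(-5) + (-5)*(5) = -5
RS =
[       -5        15 ]
[       32        -5 ]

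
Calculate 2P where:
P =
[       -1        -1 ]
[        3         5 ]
2P =
[       -2        -2 ]
[        6        10 ]

Scalar multiplication is elementwise: (2P)[i][j] = 2 * P[i][j].
  (2P)[0][0] = 2 * (-1) = -2
  (2P)[0][1] = 2 * (-1) = -2
  (2P)[1][0] = 2 * (3) = 6
  (2P)[1][1] = 2 * (5) = 10
2P =
[       -2        -2 ]
[        6        10 ]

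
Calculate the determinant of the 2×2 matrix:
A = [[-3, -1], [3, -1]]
6

For A = [[a, b], [c, d]], det(A) = a*d - b*c.
det(A) = (-3)*(-1) - (-1)*(3) = 3 - -3 = 6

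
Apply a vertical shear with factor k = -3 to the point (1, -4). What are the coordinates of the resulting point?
(1, -7)

Shear matrix for vertical shear with factor k = -3:
[[1, 0], [-3, 1]]
Result: (1, -4) → (1, -7)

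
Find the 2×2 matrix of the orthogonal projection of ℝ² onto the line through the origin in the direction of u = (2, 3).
[[4/13, 6/13], [6/13, 9/13]]

The orthogonal projection onto the line spanned by a nonzero vector u = (a, b) has matrix P = (u uᵀ) / (uᵀ u) = (1/(a² + b²)) · [[a², ab], [ab, b²]].
Here u = (2, 3), so a² + b² = 4 + 9 = 13.
P = (1/13) · [[4, 6], [6, 9]] = [[4/13, 6/13], [6/13, 9/13]].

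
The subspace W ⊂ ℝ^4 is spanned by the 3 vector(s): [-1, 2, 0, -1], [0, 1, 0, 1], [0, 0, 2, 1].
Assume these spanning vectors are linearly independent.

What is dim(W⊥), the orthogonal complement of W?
dim(W⊥) = 1

For any subspace W of ℝ^n, dim(W) + dim(W⊥) = n (the whole-space dimension).
Here the given 3 vectors are linearly independent, so dim(W) = 3.
Thus dim(W⊥) = n - dim(W) = 4 - 3 = 1.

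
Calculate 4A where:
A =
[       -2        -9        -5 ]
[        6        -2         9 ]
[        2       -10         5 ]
4A =
[       -8       -36       -20 ]
[       24        -8        36 ]
[        8       -40        20 ]

Scalar multiplication is elementwise: (4A)[i][j] = 4 * A[i][j].
  (4A)[0][0] = 4 * (-2) = -8
  (4A)[0][1] = 4 * (-9) = -36
  (4A)[0][2] = 4 * (-5) = -20
  (4A)[1][0] = 4 * (6) = 24
  (4A)[1][1] = 4 * (-2) = -8
  (4A)[1][2] = 4 * (9) = 36
  (4A)[2][0] = 4 * (2) = 8
  (4A)[2][1] = 4 * (-10) = -40
  (4A)[2][2] = 4 * (5) = 20
4A =
[       -8       -36       -20 ]
[       24        -8        36 ]
[        8       -40        20 ]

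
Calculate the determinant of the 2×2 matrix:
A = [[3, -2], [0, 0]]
0

For A = [[a, b], [c, d]], det(A) = a*d - b*c.
det(A) = (3)*(0) - (-2)*(0) = 0 - 0 = 0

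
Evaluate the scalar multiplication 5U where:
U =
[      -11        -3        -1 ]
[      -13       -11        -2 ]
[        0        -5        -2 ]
5U =
[      -55       -15        -5 ]
[      -65       -55       -10 ]
[        0       -25       -10 ]

Scalar multiplication is elementwise: (5U)[i][j] = 5 * U[i][j].
  (5U)[0][0] = 5 * (-11) = -55
  (5U)[0][1] = 5 * (-3) = -15
  (5U)[0][2] = 5 * (-1) = -5
  (5U)[1][0] = 5 * (-13) = -65
  (5U)[1][1] = 5 * (-11) = -55
  (5U)[1][2] = 5 * (-2) = -10
  (5U)[2][0] = 5 * (0) = 0
  (5U)[2][1] = 5 * (-5) = -25
  (5U)[2][2] = 5 * (-2) = -10
5U =
[      -55       -15        -5 ]
[      -65       -55       -10 ]
[        0       -25       -10 ]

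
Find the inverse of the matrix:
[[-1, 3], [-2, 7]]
[[-7, 3], [-2, 1]]

For [[a,b],[c,d]], inverse = (1/det)·[[d,-b],[-c,a]]
det = -1·7 - 3·-2 = -1
Inverse = (1/-1)·[[7, -3], [2, -1]]
        = [[-7, 3], [-2, 1]]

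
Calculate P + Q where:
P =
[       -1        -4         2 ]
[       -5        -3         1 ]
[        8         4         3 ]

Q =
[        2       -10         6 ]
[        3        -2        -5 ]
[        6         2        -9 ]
P + Q =
[        1       -14         8 ]
[       -2        -5        -4 ]
[       14         6        -6 ]

Matrix addition is elementwise: (P+Q)[i][j] = P[i][j] + Q[i][j].
  (P+Q)[0][0] = (-1) + (2) = 1
  (P+Q)[0][1] = (-4) + (-10) = -14
  (P+Q)[0][2] = (2) + (6) = 8
  (P+Q)[1][0] = (-5) + (3) = -2
  (P+Q)[1][1] = (-3) + (-2) = -5
  (P+Q)[1][2] = (1) + (-5) = -4
  (P+Q)[2][0] = (8) + (6) = 14
  (P+Q)[2][1] = (4) + (2) = 6
  (P+Q)[2][2] = (3) + (-9) = -6
P + Q =
[        1       -14         8 ]
[       -2        -5        -4 ]
[       14         6        -6 ]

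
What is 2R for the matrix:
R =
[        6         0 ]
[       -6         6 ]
2R =
[       12         0 ]
[      -12        12 ]

Scalar multiplication is elementwise: (2R)[i][j] = 2 * R[i][j].
  (2R)[0][0] = 2 * (6) = 12
  (2R)[0][1] = 2 * (0) = 0
  (2R)[1][0] = 2 * (-6) = -12
  (2R)[1][1] = 2 * (6) = 12
2R =
[       12         0 ]
[      -12        12 ]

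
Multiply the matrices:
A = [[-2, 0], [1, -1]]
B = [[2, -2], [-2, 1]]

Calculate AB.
[[-4, 4], [4, -3]]

Each entry (i,j) of AB = sum over k of A[i][k]*B[k][j].
(AB)[0][0] = (-2)*(2) + (0)*(-2) = -4
(AB)[0][1] = (-2)*(-2) + (0)*(1) = 4
(AB)[1][0] = (1)*(2) + (-1)*(-2) = 4
(AB)[1][1] = (1)*(-2) + (-1)*(1) = -3
AB = [[-4, 4], [4, -3]]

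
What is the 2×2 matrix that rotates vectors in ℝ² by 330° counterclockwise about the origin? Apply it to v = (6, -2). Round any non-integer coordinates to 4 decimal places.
R = [[√3/2, 1/2], [-1/2, √3/2]]; R·v = (4.1962, -4.7321)

A counterclockwise rotation by angle θ in ℝ² has matrix R(θ) = [[cos θ, -sin θ], [sin θ, cos θ]].
For θ = 330°: cos θ = √3/2, sin θ = -1/2.
R(330°) = [[√3/2, 1/2], [-1/2, √3/2]].
R·v = [√3/2·6 + (1/2)·-2, -1/2·6 + √3/2·-2] = (4.1962, -4.7321).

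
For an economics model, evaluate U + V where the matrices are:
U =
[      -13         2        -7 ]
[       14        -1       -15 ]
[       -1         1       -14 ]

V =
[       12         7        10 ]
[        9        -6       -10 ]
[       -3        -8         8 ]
U + V =
[       -1         9         3 ]
[       23        -7       -25 ]
[       -4        -7        -6 ]

Matrix addition is elementwise: (U+V)[i][j] = U[i][j] + V[i][j].
  (U+V)[0][0] = (-13) + (12) = -1
  (U+V)[0][1] = (2) + (7) = 9
  (U+V)[0][2] = (-7) + (10) = 3
  (U+V)[1][0] = (14) + (9) = 23
  (U+V)[1][1] = (-1) + (-6) = -7
  (U+V)[1][2] = (-15) + (-10) = -25
  (U+V)[2][0] = (-1) + (-3) = -4
  (U+V)[2][1] = (1) + (-8) = -7
  (U+V)[2][2] = (-14) + (8) = -6
U + V =
[       -1         9         3 ]
[       23        -7       -25 ]
[       -4        -7        -6 ]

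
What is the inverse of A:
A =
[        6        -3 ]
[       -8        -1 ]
det(A) = -30
A⁻¹ =
[     1/30     -1/10 ]
[    -4/15      -1/5 ]

For a 2×2 matrix A = [[a, b], [c, d]] with det(A) ≠ 0, A⁻¹ = (1/det(A)) * [[d, -b], [-c, a]].
det(A) = (6)*(-1) - (-3)*(-8) = -6 - 24 = -30.
A⁻¹ = (1/-30) * [[-1, 3], [8, 6]].
Dividing each entry by -30 and reducing:
A⁻¹ =
[     1/30     -1/10 ]
[    -4/15      -1/5 ]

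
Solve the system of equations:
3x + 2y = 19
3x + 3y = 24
x = 3, y = 5

Use elimination (row reduction):
Equation 1: 3x + 2y = 19.
Equation 2: 3x + 3y = 24.
Multiply Eq1 by 3 and Eq2 by 3: 9x + 6y = 57;  9x + 9y = 72.
Subtract: (3)y = 15, so y = 5.
Back-substitute into Eq1: 3x + 2*(5) = 19, so x = 3.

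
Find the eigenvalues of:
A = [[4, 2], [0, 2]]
λ = 2, 4

Solve det(A - λI) = 0. For a 2×2 matrix this is λ² - (trace)λ + det = 0.
trace(A) = 4 + 2 = 6.
det(A) = (4)*(2) - (2)*(0) = 8 - 0 = 8.
Characteristic equation: λ² - (6)λ + (8) = 0.
Discriminant: (6)² - 4*(8) = 36 - 32 = 4.
Roots: λ = (6 ± √4) / 2 = 2, 4.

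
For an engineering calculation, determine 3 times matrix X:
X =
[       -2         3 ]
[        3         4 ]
3X =
[       -6         9 ]
[        9        12 ]

Scalar multiplication is elementwise: (3X)[i][j] = 3 * X[i][j].
  (3X)[0][0] = 3 * (-2) = -6
  (3X)[0][1] = 3 * (3) = 9
  (3X)[1][0] = 3 * (3) = 9
  (3X)[1][1] = 3 * (4) = 12
3X =
[       -6         9 ]
[        9        12 ]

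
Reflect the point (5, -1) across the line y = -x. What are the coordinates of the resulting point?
(1, -5)

Reflection across line y = -x: (5, -1) → (1, -5)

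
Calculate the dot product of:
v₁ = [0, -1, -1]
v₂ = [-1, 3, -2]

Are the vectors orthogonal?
-1, No

The dot product is the sum of products of corresponding components.
v₁·v₂ = (0)*(-1) + (-1)*(3) + (-1)*(-2) = 0 - 3 + 2 = -1.
Two vectors are orthogonal iff their dot product is 0; here the dot product is -1, so the vectors are not orthogonal.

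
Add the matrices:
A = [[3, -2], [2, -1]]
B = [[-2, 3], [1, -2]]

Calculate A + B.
[[1, 1], [3, -3]]

Add corresponding elements:
(3)+(-2)=1
(-2)+(3)=1
(2)+(1)=3
(-1)+(-2)=-3
A + B = [[1, 1], [3, -3]]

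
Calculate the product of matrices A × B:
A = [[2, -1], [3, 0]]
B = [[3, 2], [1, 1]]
[[5, 3], [9, 6]]

Matrix multiplication:
C[0][0] = 2×3 + -1×1 = 5
C[0][1] = 2×2 + -1×1 = 3
C[1][0] = 3×3 + 0×1 = 9
C[1][1] = 3×2 + 0×1 = 6
Result: [[5, 3], [9, 6]]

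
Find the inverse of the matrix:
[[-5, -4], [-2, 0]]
[[0, -1/2], [-1/4, 5/8]]

For [[a,b],[c,d]], inverse = (1/det)·[[d,-b],[-c,a]]
det = -5·0 - -4·-2 = -8
Inverse = (1/-8)·[[0, 4], [2, -5]]
        = [[0, -1/2], [-1/4, 5/8]]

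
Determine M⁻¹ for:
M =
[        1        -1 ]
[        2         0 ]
det(M) = 2
M⁻¹ =
[        0       1/2 ]
[       -1       1/2 ]

For a 2×2 matrix M = [[a, b], [c, d]] with det(M) ≠ 0, M⁻¹ = (1/det(M)) * [[d, -b], [-c, a]].
det(M) = (1)*(0) - (-1)*(2) = 0 + 2 = 2.
M⁻¹ = (1/2) * [[0, 1], [-2, 1]].
Dividing each entry by 2 and reducing:
M⁻¹ =
[        0       1/2 ]
[       -1       1/2 ]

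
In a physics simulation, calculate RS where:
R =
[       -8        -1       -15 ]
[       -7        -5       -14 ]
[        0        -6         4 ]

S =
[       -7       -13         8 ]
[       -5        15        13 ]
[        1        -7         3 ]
RS =
[       46       194      -122 ]
[       60       114      -163 ]
[       34      -118       -66 ]

Matrix multiplication: (RS)[i][j] = sum over k of R[i][k] * S[k][j].
  (RS)[0][0] = (-8)*(-7) + (-1)*(-5) + (-15)*(1) = 46
  (RS)[0][1] = (-8)*(-13) + (-1)*(15) + (-15)*(-7) = 194
  (RS)[0][2] = (-8)*(8) + (-1)*(13) + (-15)*(3) = -122
  (RS)[1][0] = (-7)*(-7) + (-5)*(-5) + (-14)*(1) = 60
  (RS)[1][1] = (-7)*(-13) + (-5)*(15) + (-14)*(-7) = 114
  (RS)[1][2] = (-7)*(8) + (-5)*(13) + (-14)*(3) = -163
  (RS)[2][0] = (0)*(-7) + (-6)*(-5) + (4)*(1) = 34
  (RS)[2][1] = (0)*(-13) + (-6)*(15) + (4)*(-7) = -118
  (RS)[2][2] = (0)*(8) + (-6)*(13) + (4)*(3) = -66
RS =
[       46       194      -122 ]
[       60       114      -163 ]
[       34      -118       -66 ]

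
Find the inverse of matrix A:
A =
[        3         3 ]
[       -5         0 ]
det(A) = 15
A⁻¹ =
[        0      -1/5 ]
[      1/3       1/5 ]

For a 2×2 matrix A = [[a, b], [c, d]] with det(A) ≠ 0, A⁻¹ = (1/det(A)) * [[d, -b], [-c, a]].
det(A) = (3)*(0) - (3)*(-5) = 0 + 15 = 15.
A⁻¹ = (1/15) * [[0, -3], [5, 3]].
Dividing each entry by 15 and reducing:
A⁻¹ =
[        0      -1/5 ]
[      1/3       1/5 ]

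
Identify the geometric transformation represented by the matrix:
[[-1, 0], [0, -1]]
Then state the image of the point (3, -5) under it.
rotation by 180° (or reflection through origin); image of (3, -5) is (-3, 5)

This matches the form [[cos θ, -sin θ], [sin θ, cos θ]] of a rotation matrix; reading off cos θ and sin θ gives the angle.
The matrix [[-1, 0], [0, -1]] represents: rotation by 180° (or reflection through origin).
Applying it to (3, -5): [-1·3 + 0·-5, 0·3 + -1·-5] = (-3, 5).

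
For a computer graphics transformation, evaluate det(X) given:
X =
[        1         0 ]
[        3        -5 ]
det(X) = -5

For a 2×2 matrix [[a, b], [c, d]], det = a*d - b*c.
det(X) = (1)*(-5) - (0)*(3) = -5 - 0 = -5.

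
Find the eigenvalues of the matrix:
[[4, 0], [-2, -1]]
λ = -1 and λ = 4

Characteristic equation: det(A - λI) = 0
λ² - (trace)λ + (det) = 0
λ² - (3)λ + (-4) = 0
λ² - 3λ - 4 = 0
Solving: λ = -1, 4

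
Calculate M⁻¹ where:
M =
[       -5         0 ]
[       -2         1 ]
det(M) = -5
M⁻¹ =
[     -1/5         0 ]
[     -2/5         1 ]

For a 2×2 matrix M = [[a, b], [c, d]] with det(M) ≠ 0, M⁻¹ = (1/det(M)) * [[d, -b], [-c, a]].
det(M) = (-5)*(1) - (0)*(-2) = -5 - 0 = -5.
M⁻¹ = (1/-5) * [[1, 0], [2, -5]].
Dividing each entry by -5 and reducing:
M⁻¹ =
[     -1/5         0 ]
[     -2/5         1 ]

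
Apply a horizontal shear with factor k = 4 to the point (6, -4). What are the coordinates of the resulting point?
(-10, -4)

Shear matrix for horizontal shear with factor k = 4:
[[1, 4], [0, 1]]
Result: (6, -4) → (-10, -4)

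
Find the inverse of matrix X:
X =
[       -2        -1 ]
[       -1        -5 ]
det(X) = 9
X⁻¹ =
[     -5/9       1/9 ]
[      1/9      -2/9 ]

For a 2×2 matrix X = [[a, b], [c, d]] with det(X) ≠ 0, X⁻¹ = (1/det(X)) * [[d, -b], [-c, a]].
det(X) = (-2)*(-5) - (-1)*(-1) = 10 - 1 = 9.
X⁻¹ = (1/9) * [[-5, 1], [1, -2]].
Dividing each entry by 9 and reducing:
X⁻¹ =
[     -5/9       1/9 ]
[      1/9      -2/9 ]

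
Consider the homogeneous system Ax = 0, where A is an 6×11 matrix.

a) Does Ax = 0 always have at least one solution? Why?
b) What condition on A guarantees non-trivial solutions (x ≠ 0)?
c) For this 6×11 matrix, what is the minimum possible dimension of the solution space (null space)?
a) Yes, x = 0 is always a solution. b) When A has linearly dependent columns (rank < n). c) Minimum nullity = 5.

a) x = 0 satisfies A·0 = 0, so the zero vector is always a solution.
b) Non-trivial solutions exist iff the columns of A are linearly dependent, equivalently rank(A) < n (the number of columns).
c) By rank-nullity, rank(A) + nullity(A) = n = 11. Since A has only 6 rows, rank(A) ≤ 6, so nullity(A) ≥ 11 - 6 = 5.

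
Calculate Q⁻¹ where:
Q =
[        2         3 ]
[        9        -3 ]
det(Q) = -33
Q⁻¹ =
[     1/11      1/11 ]
[     3/11     -2/33 ]

For a 2×2 matrix Q = [[a, b], [c, d]] with det(Q) ≠ 0, Q⁻¹ = (1/det(Q)) * [[d, -b], [-c, a]].
det(Q) = (2)*(-3) - (3)*(9) = -6 - 27 = -33.
Q⁻¹ = (1/-33) * [[-3, -3], [-9, 2]].
Dividing each entry by -33 and reducing:
Q⁻¹ =
[     1/11      1/11 ]
[     3/11     -2/33 ]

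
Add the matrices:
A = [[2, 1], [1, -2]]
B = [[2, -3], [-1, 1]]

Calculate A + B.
[[4, -2], [0, -1]]

Add corresponding elements:
(2)+(2)=4
(1)+(-3)=-2
(1)+(-1)=0
(-2)+(1)=-1
A + B = [[4, -2], [0, -1]]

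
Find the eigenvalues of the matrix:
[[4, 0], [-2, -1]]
λ = -1 and λ = 4

Characteristic equation: det(A - λI) = 0
λ² - (trace)λ + (det) = 0
λ² - (3)λ + (-4) = 0
λ² - 3λ - 4 = 0
Solving: λ = -1, 4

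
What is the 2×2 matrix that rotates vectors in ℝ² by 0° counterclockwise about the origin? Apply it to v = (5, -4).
R = [[1, 0], [0, 1]]; R·v = (5, -4)

A counterclockwise rotation by angle θ in ℝ² has matrix R(θ) = [[cos θ, -sin θ], [sin θ, cos θ]].
For θ = 0°: cos θ = 1, sin θ = 0.
R(0°) = [[1, 0], [0, 1]].
R·v = [1·5 + (0)·-4, 0·5 + 1·-4] = (5, -4).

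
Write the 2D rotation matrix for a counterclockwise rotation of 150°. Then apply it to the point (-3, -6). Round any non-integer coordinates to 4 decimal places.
R = [[-√3/2, -1/2], [1/2, -√3/2]]; R·(-3, -6) = (5.5981, 3.6962)

Rotation matrix formula: R(θ) = [[cos θ, -sin θ], [sin θ, cos θ]]
For θ = 150°:
cos(150°) = -√3/2
sin(150°) = 1/2
R = [[-√3/2, -1/2], [1/2, -√3/2]]
Apply to (-3, -6): [-√3/2·-3 + (-1/2)·-6, 1/2·-3 + -√3/2·-6] = (5.5981, 3.6962)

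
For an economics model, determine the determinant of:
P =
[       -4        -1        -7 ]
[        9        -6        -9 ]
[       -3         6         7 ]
det(P) = -264

Expand along row 0 (cofactor expansion): det(P) = a*(e*i - f*h) - b*(d*i - f*g) + c*(d*h - e*g), where the 3×3 is [[a, b, c], [d, e, f], [g, h, i]].
Minor M_00 = (-6)*(7) - (-9)*(6) = -42 + 54 = 12.
Minor M_01 = (9)*(7) - (-9)*(-3) = 63 - 27 = 36.
Minor M_02 = (9)*(6) - (-6)*(-3) = 54 - 18 = 36.
det(P) = (-4)*(12) - (-1)*(36) + (-7)*(36) = -48 + 36 - 252 = -264.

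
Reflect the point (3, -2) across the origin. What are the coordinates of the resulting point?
(-3, 2)

Reflection across origin: (3, -2) → (-3, 2)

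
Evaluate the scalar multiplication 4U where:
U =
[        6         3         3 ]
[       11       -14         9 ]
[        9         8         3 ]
4U =
[       24        12        12 ]
[       44       -56        36 ]
[       36        32        12 ]

Scalar multiplication is elementwise: (4U)[i][j] = 4 * U[i][j].
  (4U)[0][0] = 4 * (6) = 24
  (4U)[0][1] = 4 * (3) = 12
  (4U)[0][2] = 4 * (3) = 12
  (4U)[1][0] = 4 * (11) = 44
  (4U)[1][1] = 4 * (-14) = -56
  (4U)[1][2] = 4 * (9) = 36
  (4U)[2][0] = 4 * (9) = 36
  (4U)[2][1] = 4 * (8) = 32
  (4U)[2][2] = 4 * (3) = 12
4U =
[       24        12        12 ]
[       44       -56        36 ]
[       36        32        12 ]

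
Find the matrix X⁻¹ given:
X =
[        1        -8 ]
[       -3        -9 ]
det(X) = -33
X⁻¹ =
[     3/11     -8/33 ]
[    -1/11     -1/33 ]

For a 2×2 matrix X = [[a, b], [c, d]] with det(X) ≠ 0, X⁻¹ = (1/det(X)) * [[d, -b], [-c, a]].
det(X) = (1)*(-9) - (-8)*(-3) = -9 - 24 = -33.
X⁻¹ = (1/-33) * [[-9, 8], [3, 1]].
Dividing each entry by -33 and reducing:
X⁻¹ =
[     3/11     -8/33 ]
[    -1/11     -1/33 ]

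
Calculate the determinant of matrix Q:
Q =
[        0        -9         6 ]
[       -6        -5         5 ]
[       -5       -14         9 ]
det(Q) = 93

Expand along row 0 (cofactor expansion): det(Q) = a*(e*i - f*h) - b*(d*i - f*g) + c*(d*h - e*g), where the 3×3 is [[a, b, c], [d, e, f], [g, h, i]].
Minor M_00 = (-5)*(9) - (5)*(-14) = -45 + 70 = 25.
Minor M_01 = (-6)*(9) - (5)*(-5) = -54 + 25 = -29.
Minor M_02 = (-6)*(-14) - (-5)*(-5) = 84 - 25 = 59.
det(Q) = (0)*(25) - (-9)*(-29) + (6)*(59) = 0 - 261 + 354 = 93.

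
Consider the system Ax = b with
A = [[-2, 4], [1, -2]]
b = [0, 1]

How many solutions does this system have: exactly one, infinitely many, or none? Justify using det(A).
No solution

det(A) = (-2)*(-2) - (4)*(1) = 0, so A is singular.
The column space of A is span(column 1) = span([-2, 1]).
b = [0, 1] is not a scalar multiple of column 1, so b ∉ column space and the system is inconsistent — no solution.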